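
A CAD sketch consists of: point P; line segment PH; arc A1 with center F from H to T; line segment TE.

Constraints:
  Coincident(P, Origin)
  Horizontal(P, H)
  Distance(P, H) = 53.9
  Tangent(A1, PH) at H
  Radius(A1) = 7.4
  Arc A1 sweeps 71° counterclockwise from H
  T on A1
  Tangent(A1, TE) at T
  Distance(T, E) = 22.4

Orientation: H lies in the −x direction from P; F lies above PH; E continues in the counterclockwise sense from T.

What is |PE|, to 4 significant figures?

47.48

P is at the origin; P and H share the same y with |PH| = 53.9 and H on the −x side, so H = (-53.90, 0.000). A1 meets PH tangentially, so FH is at right angles to PH, so F = H + (0, 7.4) = (-53.90, 7.400). On A1, H sits at bearing -90° from F; a 71° counterclockwise sweep puts T at bearing -19°, so T = F + 7.4·(cos -19°, sin -19°) = (-46.90, 4.991). Tangency of A1 to TE means the radius FT is perpendicular to TE, so TE runs along (−sin -19°, cos -19°); with |TE| = 22.4, E = (-39.61, 26.17). Then |PE| = |E − P| = 47.48.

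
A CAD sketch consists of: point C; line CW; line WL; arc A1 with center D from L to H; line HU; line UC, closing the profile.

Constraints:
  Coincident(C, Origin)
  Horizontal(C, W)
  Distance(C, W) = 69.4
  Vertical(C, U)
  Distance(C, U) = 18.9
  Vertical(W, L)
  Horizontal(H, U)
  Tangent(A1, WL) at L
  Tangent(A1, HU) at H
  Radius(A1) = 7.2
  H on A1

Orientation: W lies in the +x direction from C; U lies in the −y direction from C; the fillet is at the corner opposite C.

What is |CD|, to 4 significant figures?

63.29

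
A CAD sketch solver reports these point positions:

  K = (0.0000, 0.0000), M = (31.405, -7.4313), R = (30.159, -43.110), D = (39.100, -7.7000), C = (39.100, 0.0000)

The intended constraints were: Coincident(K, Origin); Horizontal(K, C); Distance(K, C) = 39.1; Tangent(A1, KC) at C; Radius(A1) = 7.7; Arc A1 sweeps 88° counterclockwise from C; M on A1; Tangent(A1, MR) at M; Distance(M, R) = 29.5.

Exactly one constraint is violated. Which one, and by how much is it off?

Distance(M, R) = 29.5 — off by 6.20.

K = (0.00, 0.00) ✓; K.y = 0.00, C.y = 0.00 ✓; |KC| = 39.10 ✓; ∠(DC, CK) = 90.00° ✓; |DC| = 7.700 ✓; bearing(D→M) − bearing(D→C) = 88.00° ✓; |DM| = 7.700 ✓; ∠(DM, MR) = 90.00° ✓; |MR| = 35.70 ✗.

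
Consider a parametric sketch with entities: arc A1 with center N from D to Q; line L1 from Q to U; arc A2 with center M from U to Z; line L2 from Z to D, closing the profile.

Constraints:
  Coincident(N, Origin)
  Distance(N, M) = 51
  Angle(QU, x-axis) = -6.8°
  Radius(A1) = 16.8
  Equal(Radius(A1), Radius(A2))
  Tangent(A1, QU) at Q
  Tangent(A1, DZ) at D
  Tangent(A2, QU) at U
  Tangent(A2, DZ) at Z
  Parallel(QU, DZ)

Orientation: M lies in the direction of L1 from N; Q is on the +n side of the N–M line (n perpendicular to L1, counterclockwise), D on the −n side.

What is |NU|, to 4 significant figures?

53.70

Tangency of A1 to both parallel lines with radius 16.8 puts Q and D at N ± 16.8·n: Q = (1.989, 16.68), D = (-1.989, -16.68). Equal radii place U and Z the same way about M: U = M + 16.8·n = (52.63, 10.64), Z = M − 16.8·n = (48.65, -22.72). Then |NU| = |U − N| = 53.70.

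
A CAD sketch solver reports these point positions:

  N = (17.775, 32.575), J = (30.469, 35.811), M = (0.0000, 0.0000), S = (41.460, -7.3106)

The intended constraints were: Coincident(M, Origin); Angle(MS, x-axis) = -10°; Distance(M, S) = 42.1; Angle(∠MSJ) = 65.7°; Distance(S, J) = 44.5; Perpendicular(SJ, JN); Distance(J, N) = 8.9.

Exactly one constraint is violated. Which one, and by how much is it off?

Distance(J, N) = 8.9 — off by 4.20.

M = (0.00, 0.00) ✓; MS at -10.00° ✓; |MS| = 42.10 ✓; ∠MSJ = 65.70° ✓; |SJ| = 44.50 ✓; ∠(SJ, JN) = 90.00° ✓; |JN| = 13.10 ✗.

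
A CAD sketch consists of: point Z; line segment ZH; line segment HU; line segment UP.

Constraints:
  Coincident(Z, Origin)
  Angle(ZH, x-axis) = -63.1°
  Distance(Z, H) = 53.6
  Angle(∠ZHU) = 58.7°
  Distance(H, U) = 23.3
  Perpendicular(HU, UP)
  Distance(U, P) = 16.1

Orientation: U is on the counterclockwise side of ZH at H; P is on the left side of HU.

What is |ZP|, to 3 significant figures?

30.0

Z is at the origin; ZH runs at -63.1° with length 53.6, so H = 53.6·(cos -63.1°, sin -63.1°) = (24.3, -47.8). ∠ZHU = 58.7°, so HU runs at -63.1° + (180° − 58.7°) = 58.2° from the x-axis; with |HU| = 23.3, U = H + 23.3·(cos 58.2°, sin 58.2°) = (36.5, -28.0). The perpendicularity gives UP at right angles to HU; with |UP| = 16.1 on the left of HU, P = U + 16.1·(-0.850, 0.527) = (22.8, -19.5). Then |ZP| = |P − Z| = 30.0.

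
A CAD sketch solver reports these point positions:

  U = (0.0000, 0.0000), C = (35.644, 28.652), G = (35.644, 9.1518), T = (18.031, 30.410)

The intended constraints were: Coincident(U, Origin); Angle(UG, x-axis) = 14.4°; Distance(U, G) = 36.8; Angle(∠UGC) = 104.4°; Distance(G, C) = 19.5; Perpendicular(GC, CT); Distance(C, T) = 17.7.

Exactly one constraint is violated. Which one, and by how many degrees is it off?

Perpendicular(GC, CT) — off by 5.70°.

U = (0.00, 0.00) ✓; UG at 14.40° ✓; |UG| = 36.80 ✓; ∠UGC = 104.4° ✓; |GC| = 19.50 ✓; ∠(GC, CT) = 84.30° ✗; |CT| = 17.70 ✓.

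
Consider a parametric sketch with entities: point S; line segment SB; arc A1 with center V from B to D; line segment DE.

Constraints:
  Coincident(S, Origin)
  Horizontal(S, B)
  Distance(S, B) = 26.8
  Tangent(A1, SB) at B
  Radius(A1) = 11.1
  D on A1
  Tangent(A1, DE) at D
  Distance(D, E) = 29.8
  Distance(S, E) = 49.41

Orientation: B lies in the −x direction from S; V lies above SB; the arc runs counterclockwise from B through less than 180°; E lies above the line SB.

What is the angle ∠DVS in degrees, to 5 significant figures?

39.036°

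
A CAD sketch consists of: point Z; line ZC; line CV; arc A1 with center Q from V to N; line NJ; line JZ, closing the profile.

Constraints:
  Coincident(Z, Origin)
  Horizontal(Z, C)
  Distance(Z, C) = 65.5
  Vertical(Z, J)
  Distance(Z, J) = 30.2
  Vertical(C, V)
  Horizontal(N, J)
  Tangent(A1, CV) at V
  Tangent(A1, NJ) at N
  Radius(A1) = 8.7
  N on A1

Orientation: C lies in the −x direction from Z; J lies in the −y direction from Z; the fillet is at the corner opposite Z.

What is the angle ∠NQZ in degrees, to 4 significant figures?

110.7°

Z is at the origin; Z and C share the same y with |ZC| = 65.5 and C on the −x side, so C = (-65.50, 0.000). Z and J share the same x with |ZJ| = 30.2 and J on the −y side, so J = (0.000, -30.20). The virtual corner opposite Z is at (-65.50, -30.20). A1 meets CV tangentially, so QV is at right angles to CV and tangency of A1 to NJ means the radius QN is perpendicular to NJ, with radius 8.7, so the center Q sits 8.7 in from both sides at Q = (-56.80, -21.50). That places the tangent points at V = (-65.50, -21.50) on CV and N = (-56.80, -30.20) on NJ. Then cos ∠NQZ = QN·QZ / (|QN||QZ|), giving 110.7°.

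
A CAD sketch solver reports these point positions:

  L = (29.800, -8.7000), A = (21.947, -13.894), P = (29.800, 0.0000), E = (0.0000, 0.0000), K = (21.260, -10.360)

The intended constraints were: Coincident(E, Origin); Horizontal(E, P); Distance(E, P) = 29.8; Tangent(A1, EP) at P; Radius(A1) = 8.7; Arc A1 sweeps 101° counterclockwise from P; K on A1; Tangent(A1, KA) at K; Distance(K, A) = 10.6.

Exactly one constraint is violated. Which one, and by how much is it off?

Distance(K, A) = 10.6 — off by 7.00.

E = (0.00, 0.00) ✓; E.y = 0.00, P.y = 0.00 ✓; |EP| = 29.80 ✓; ∠(LP, PE) = 90.00° ✓; |LP| = 8.700 ✓; bearing(L→K) − bearing(L→P) = 101.0° ✓; |LK| = 8.700 ✓; ∠(LK, KA) = 90.00° ✓; |KA| = 3.600 ✗.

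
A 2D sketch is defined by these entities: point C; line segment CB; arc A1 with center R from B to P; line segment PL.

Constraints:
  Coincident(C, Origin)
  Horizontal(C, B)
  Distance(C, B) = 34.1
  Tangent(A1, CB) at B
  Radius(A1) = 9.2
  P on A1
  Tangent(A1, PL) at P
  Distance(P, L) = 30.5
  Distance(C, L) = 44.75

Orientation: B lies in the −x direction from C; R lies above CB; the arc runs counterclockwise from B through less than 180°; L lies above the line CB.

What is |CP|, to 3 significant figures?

26.3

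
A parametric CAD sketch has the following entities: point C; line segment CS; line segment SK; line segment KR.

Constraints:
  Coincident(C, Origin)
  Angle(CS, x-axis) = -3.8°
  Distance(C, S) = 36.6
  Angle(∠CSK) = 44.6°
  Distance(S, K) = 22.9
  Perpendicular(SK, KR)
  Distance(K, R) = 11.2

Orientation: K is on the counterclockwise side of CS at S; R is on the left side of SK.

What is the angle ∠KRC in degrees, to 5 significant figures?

167.70°

C is at the origin; CS runs at -3.8° with length 36.6, so S = 36.6·(cos -3.8°, sin -3.8°) = (36.520, -2.4256). ∠CSK = 44.6°, so SK runs at -3.8° + (180° − 44.6°) = 131.60° from the x-axis; with |SK| = 22.9, K = S + 22.9·(cos 131.60°, sin 131.60°) = (21.316, 14.699). The perpendicularity gives KR at right angles to SK; with |KR| = 11.2 on the left of SK, R = K + 11.2·(-0.74780, -0.66393) = (12.940, 7.2630). Then cos ∠KRC = RK·RC / (|RK||RC|), giving 167.70°.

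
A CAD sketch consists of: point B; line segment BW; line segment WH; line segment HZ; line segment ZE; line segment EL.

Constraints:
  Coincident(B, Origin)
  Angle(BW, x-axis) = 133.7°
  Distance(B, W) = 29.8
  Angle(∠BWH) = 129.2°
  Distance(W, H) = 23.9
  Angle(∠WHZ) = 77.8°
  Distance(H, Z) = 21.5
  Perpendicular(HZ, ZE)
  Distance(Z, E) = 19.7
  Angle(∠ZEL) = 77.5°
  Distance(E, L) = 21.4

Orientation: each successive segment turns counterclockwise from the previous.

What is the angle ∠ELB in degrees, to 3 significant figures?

22.6°

B is at the origin; BW runs at 133.7° with length 29.8, so W = (-20.6, 21.5). ∠BWH = 129.2° gives WH at -176° from the x-axis; with |WH| = 23.9, H = (-44.4, 19.7). ∠WHZ = 77.8° gives HZ at -73.3° from the x-axis; with |HZ| = 21.5, Z = (-38.2, -0.924). HZ ⟂ ZE, so ZE runs at 16.7°; with |ZE| = 19.7, E = (-19.4, 4.74). ∠ZEL = 77.5° gives EL at 119° from the x-axis; with |EL| = 21.4, L = (-29.8, 23.4). Then cos ∠ELB = LE·LB / (|LE||LB|), giving 22.6°.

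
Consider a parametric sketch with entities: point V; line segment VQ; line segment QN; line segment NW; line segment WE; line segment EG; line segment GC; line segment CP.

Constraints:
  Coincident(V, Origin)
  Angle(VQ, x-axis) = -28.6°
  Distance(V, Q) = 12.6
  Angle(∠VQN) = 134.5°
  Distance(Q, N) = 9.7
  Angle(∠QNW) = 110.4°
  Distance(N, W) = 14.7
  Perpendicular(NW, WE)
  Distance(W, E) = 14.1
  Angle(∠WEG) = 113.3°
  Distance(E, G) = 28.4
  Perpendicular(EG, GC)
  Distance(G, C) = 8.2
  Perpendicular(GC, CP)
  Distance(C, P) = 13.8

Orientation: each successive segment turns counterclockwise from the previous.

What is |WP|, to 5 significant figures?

20.729

V is at the origin; VQ runs at -28.6° with length 12.6, so Q = (11.063, -6.0315). ∠VQN = 134.5° gives QN at 16.900° from the x-axis; with |QN| = 9.7, N = (20.344, -3.2117). ∠QNW = 110.4° gives NW at 86.500° from the x-axis; with |NW| = 14.7, W = (21.241, 11.461). NW is perpendicular to WE, so WE runs at 176.50°; with |WE| = 14.1, E = (7.1674, 12.322). ∠WEG = 113.3° gives EG at -116.80° from the x-axis; with |EG| = 28.4, G = (-5.6375, -13.028). EG ⟂ GC, so GC runs at -26.800°; with |GC| = 8.2, C = (1.6817, -16.725). The perpendicularity gives CP at right angles to GC, so CP runs at 63.200°; with |CP| = 13.8, P = (7.9038, -4.4073). Then |WP| = |P − W| = 20.729.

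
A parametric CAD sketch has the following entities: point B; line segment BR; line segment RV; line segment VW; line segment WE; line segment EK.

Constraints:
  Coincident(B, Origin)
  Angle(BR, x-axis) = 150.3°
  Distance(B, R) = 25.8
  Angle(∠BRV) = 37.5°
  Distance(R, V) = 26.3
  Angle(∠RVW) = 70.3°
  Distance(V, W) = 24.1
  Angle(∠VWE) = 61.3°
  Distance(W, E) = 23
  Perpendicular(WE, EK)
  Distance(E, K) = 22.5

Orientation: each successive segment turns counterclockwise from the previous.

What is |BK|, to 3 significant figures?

25.2

∠VWE = 61.3° gives WE at 161° from the x-axis; with |WE| = 23.0, E = (-16.2, 12.2). The perpendicularity gives EK at right angles to WE, so EK runs at -109°; with |EK| = 22.5, K = (-23.5, -9.07). Then |BK| = |K − B| = 25.2.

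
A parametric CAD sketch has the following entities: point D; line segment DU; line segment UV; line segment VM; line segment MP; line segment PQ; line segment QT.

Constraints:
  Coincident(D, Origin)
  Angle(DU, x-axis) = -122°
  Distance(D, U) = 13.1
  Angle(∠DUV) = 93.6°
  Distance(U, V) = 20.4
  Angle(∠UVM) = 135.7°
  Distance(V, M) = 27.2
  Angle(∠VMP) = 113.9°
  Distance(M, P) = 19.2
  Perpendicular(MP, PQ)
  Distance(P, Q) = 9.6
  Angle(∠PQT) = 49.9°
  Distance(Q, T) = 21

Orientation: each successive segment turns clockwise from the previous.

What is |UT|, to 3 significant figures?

48.4

MP is perpendicular to PQ, so PQ runs at -48.8°; with |PQ| = 9.6, Q = (-12.2, 30.0). ∠PQT = 49.9° gives QT at -179° from the x-axis; with |QT| = 21.0, T = (-33.2, 29.6). Then |UT| = |T − U| = 48.4.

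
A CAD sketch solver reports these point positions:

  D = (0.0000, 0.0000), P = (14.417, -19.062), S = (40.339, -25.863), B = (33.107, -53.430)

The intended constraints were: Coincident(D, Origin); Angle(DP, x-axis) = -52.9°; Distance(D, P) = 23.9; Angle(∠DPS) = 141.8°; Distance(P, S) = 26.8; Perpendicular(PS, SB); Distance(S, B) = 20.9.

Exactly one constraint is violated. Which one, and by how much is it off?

Distance(S, B) = 20.9 — off by 7.60.

D = (0.00, 0.00) ✓; DP at -52.90° ✓; |DP| = 23.90 ✓; ∠DPS = 141.8° ✓; |PS| = 26.80 ✓; ∠(PS, SB) = 90.00° ✓; |SB| = 28.50 ✗.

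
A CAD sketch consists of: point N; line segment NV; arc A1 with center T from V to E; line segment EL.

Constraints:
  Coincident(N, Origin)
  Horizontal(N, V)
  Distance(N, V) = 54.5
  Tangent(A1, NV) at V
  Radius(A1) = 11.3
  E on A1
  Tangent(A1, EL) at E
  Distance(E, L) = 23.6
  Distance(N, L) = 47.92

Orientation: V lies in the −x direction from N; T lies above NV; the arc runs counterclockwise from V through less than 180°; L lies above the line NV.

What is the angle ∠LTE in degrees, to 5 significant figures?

64.414°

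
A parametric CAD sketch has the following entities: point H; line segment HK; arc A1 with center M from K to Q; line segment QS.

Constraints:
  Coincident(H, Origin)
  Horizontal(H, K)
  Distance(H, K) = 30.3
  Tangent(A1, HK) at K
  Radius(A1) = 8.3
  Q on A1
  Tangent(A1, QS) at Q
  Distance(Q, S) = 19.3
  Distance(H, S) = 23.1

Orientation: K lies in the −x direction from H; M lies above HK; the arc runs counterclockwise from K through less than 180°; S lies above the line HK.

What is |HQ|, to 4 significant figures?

23.75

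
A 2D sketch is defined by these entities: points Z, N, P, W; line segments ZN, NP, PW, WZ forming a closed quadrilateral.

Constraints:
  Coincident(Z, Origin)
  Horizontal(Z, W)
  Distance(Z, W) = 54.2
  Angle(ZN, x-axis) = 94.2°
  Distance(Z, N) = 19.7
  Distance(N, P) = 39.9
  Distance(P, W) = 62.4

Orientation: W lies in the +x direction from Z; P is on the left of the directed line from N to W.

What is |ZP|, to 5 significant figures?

56.711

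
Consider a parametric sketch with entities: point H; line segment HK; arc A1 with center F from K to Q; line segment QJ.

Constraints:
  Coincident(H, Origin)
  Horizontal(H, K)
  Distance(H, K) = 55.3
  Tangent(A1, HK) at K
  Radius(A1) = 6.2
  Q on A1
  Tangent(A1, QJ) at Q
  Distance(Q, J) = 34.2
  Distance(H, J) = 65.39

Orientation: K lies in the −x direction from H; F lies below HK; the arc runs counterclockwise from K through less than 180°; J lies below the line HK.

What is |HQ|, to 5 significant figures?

61.749

H is at the origin; H and K share the same y with |HK| = 55.3 and K on the −x side, so K = (-55.300, 0.0000). Since A1 is tangent to HK there, FK ⟂ HK, so F = K + (0, -6.2) = (-55.300, -6.2000). Since FQ ⟂ QJ (tangency), |FJ| = √(6.2² + 34.2²) = 34.757 regardless of where Q sits on A1. So J lies on both circle(H, 65.39) and circle(F, 34.757); the below-HK intersection is J = (-51.171, -40.711). Q is the foot of the tangent from J: Q = (-61.226, -8.0229).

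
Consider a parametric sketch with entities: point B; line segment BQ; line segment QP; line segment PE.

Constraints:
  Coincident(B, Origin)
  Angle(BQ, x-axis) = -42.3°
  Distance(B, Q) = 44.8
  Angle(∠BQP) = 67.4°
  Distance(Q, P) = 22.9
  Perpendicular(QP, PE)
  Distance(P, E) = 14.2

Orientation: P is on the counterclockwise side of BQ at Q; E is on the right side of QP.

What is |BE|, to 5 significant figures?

55.850

B is at the origin; BQ runs at -42.3° with length 44.8, so Q = 44.8·(cos -42.3°, sin -42.3°) = (33.135, -30.151). ∠BQP = 67.4°, so QP runs at -42.3° + (180° − 67.4°) = 70.300° from the x-axis; with |QP| = 22.9, P = Q + 22.9·(cos 70.300°, sin 70.300°) = (40.855, -8.5913). QP is perpendicular to PE; with |PE| = 14.2 on the right of QP, E = P + 14.2·(0.94147, -0.33710) = (54.224, -13.378). Then |BE| = |E − B| = 55.850.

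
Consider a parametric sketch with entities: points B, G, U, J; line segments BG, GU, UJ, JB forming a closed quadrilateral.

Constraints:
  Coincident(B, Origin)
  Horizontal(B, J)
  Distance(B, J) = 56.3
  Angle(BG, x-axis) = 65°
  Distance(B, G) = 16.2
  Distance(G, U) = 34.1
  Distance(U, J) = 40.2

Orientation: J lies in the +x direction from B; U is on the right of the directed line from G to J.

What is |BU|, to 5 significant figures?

26.010

Checks: |GU| = 34.10 ✓; |UJ| = 40.20 ✓.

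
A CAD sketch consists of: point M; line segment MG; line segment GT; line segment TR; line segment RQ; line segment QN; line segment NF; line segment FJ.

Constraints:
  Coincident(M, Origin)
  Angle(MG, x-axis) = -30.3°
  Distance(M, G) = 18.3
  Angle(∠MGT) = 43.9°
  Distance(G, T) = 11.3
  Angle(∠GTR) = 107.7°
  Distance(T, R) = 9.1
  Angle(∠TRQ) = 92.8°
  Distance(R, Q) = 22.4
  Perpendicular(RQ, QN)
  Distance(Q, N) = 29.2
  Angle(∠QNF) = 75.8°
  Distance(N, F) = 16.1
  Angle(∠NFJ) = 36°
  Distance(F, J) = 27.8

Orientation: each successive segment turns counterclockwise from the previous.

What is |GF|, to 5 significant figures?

12.655

M is at the origin; MG runs at -30.3° with length 18.3, so G = (15.800, -9.2329). ∠MGT = 43.9° gives GT at 105.80° from the x-axis; with |GT| = 11.3, T = (12.723, 1.6402). ∠GTR = 107.7° gives TR at 178.10° from the x-axis; with |TR| = 9.1, R = (3.6284, 1.9419). ∠TRQ = 92.8° gives RQ at -94.700° from the x-axis; with |RQ| = 22.4, Q = (1.7930, -20.383). RQ ⟂ QN, so QN runs at -4.7000°; with |QN| = 29.2, N = (30.895, -22.775). ∠QNF = 75.8° gives NF at 99.500° from the x-axis; with |NF| = 16.1, F = (28.237, -6.8962). Then |GF| = |F − G| = 12.655.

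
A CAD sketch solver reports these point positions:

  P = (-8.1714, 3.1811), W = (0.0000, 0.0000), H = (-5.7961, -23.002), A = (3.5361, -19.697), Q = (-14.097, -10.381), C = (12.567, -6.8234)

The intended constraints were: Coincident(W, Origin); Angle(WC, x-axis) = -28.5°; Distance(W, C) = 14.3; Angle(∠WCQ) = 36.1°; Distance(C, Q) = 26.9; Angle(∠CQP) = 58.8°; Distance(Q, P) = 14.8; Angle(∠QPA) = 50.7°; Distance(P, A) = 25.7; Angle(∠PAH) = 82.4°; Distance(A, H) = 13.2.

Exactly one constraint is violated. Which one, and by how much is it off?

Distance(A, H) = 13.2 — off by 3.30.

W = (0.00, 0.00) ✓; WC at -28.50° ✓; |WC| = 14.30 ✓; ∠WCQ = 36.10° ✓; |CQ| = 26.90 ✓; ∠CQP = 58.80° ✓; |QP| = 14.80 ✓; ∠QPA = 50.70° ✓; |PA| = 25.70 ✓; ∠PAH = 82.40° ✓; |AH| = 9.900 ✗.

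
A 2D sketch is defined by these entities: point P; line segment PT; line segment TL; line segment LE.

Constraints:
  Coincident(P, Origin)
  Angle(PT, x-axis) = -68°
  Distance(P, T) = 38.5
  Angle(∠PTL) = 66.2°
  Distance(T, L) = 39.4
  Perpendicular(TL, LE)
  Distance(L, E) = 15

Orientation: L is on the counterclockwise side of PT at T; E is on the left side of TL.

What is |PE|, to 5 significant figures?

31.282

P is at the origin; PT runs at -68.0° with length 38.5, so T = 38.5·(cos -68.0°, sin -68.0°) = (14.422, -35.697). ∠PTL = 66.2°, so TL runs at -68.0° + (180° − 66.2°) = 45.800° from the x-axis; with |TL| = 39.4, L = T + 39.4·(cos 45.800°, sin 45.800°) = (41.891, -7.4503). TL is perpendicular to LE; with |LE| = 15.0 on the left of TL, E = L + 15.0·(-0.71691, 0.69717) = (31.137, 3.0072). Then |PE| = |E − P| = 31.282.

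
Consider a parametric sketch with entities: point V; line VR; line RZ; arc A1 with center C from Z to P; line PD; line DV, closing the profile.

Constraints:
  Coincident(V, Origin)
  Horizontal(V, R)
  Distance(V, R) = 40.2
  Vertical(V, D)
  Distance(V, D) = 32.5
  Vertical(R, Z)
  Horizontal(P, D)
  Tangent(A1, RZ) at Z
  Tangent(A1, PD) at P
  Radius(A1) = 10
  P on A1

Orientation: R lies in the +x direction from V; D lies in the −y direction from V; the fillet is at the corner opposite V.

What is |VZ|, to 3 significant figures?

46.1

V is at the origin; VR is horizontal with |VR| = 40.2 and R on the +x side, so R = (40.2, 0.00). VD is vertical with |VD| = 32.5 and D on the −y side, so D = (0.00, -32.5). The virtual corner opposite V is at (40.2, -32.5). A1 meets RZ tangentially, so CZ is at right angles to RZ and since A1 is tangent to PD there, CP ⟂ PD, with radius 10.0, so the center C sits 10.0 in from both sides at C = (30.2, -22.5). That places the tangent points at Z = (40.2, -22.5) on RZ and P = (30.2, -32.5) on PD. Then |VZ| = |Z − V| = 46.1.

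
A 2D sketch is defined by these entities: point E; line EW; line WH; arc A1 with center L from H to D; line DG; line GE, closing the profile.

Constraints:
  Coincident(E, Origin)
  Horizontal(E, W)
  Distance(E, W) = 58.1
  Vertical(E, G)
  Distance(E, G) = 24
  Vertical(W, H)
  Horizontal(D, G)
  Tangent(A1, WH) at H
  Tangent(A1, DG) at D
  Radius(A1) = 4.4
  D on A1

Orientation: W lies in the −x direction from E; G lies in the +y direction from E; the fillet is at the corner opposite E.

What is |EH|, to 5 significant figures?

61.317

E is at the origin; E and W share the same y with |EW| = 58.1 and W on the −x side, so W = (-58.100, 0.0000). EG is vertical with |EG| = 24.0 and G on the +y side, so G = (0.0000, 24.000). The virtual corner opposite E is at (-58.100, 24.000). The tangent condition forces LH to be normal to WH and the tangent condition forces LD to be normal to DG, with radius 4.4, so the center L sits 4.4 in from both sides at L = (-53.700, 19.600). That places the tangent points at H = (-58.100, 19.600) on WH and D = (-53.700, 24.000) on DG. Then |EH| = |H − E| = 61.317.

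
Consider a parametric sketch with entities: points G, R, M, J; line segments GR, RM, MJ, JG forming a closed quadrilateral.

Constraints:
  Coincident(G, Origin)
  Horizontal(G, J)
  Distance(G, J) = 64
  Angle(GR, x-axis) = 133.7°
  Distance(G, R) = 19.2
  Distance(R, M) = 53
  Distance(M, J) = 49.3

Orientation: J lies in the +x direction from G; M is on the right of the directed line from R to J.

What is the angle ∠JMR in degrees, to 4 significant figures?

100.2°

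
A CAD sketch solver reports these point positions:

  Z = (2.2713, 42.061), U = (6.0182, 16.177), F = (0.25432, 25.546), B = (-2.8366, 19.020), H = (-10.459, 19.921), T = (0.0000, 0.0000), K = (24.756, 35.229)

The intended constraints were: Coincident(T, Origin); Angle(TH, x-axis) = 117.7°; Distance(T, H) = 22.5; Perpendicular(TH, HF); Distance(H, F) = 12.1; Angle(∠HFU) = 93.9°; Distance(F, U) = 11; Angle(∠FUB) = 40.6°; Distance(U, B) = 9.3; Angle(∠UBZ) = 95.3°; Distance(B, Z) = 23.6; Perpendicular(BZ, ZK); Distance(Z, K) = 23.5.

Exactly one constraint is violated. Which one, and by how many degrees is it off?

Perpendicular(BZ, ZK) — off by 4.40°.

T = (0.00, 0.00) ✓; TH at 117.7° ✓; |TH| = 22.50 ✓; ∠(TH, HF) = 90.00° ✓; |HF| = 12.10 ✓; ∠HFU = 93.90° ✓; |FU| = 11.00 ✓; ∠FUB = 40.60° ✓; |UB| = 9.300 ✓; ∠UBZ = 95.30° ✓; |BZ| = 23.60 ✓; ∠(BZ, ZK) = 94.40° ✗; |ZK| = 23.50 ✓.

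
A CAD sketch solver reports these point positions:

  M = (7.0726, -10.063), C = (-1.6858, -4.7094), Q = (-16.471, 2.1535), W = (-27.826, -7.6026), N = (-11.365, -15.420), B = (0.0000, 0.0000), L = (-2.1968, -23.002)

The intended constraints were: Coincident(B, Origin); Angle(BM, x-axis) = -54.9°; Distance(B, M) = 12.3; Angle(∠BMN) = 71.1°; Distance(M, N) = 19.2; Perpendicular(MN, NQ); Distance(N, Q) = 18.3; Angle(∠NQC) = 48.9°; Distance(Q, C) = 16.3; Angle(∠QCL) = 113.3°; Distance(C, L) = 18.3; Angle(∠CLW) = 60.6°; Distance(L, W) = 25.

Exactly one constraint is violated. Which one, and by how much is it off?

Distance(L, W) = 25 — off by 4.90.

B = (0.00, 0.00) ✓; BM at -54.90° ✓; |BM| = 12.30 ✓; ∠BMN = 71.10° ✓; |MN| = 19.20 ✓; ∠(MN, NQ) = 90.00° ✓; |NQ| = 18.30 ✓; ∠NQC = 48.90° ✓; |QC| = 16.30 ✓; ∠QCL = 113.3° ✓; |CL| = 18.30 ✓; ∠CLW = 60.60° ✓; |LW| = 29.90 ✗.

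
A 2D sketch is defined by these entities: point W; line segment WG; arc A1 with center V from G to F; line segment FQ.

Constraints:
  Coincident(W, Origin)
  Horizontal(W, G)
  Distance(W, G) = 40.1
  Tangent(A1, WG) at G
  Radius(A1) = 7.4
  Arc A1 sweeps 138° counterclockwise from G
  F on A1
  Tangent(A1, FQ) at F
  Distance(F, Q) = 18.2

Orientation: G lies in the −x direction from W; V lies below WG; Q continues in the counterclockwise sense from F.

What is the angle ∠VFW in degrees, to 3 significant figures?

32.0°

Since A1 is tangent to WG there, VG ⟂ WG, so V = G + (0, -7.4) = (-40.1, -7.40). On A1, G sits at bearing 90° from V; a 138° counterclockwise sweep puts F at bearing 228°, so F = V + 7.4·(cos 228°, sin 228°) = (-45.1, -12.9). Then cos ∠VFW = FV·FW / (|FV||FW|), giving 32.0°.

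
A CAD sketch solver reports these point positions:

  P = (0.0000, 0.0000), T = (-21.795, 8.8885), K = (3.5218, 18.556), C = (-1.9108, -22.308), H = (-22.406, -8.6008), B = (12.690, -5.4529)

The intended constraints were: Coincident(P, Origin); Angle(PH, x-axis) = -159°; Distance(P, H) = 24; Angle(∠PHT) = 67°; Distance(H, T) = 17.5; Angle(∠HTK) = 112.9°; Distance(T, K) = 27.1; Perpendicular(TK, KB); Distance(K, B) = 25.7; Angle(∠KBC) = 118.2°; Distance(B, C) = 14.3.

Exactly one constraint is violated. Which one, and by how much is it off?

Distance(B, C) = 14.3 — off by 8.00.

P = (0.00, 0.00) ✓; PH at -159.0° ✓; |PH| = 24.00 ✓; ∠PHT = 67.00° ✓; |HT| = 17.50 ✓; ∠HTK = 112.9° ✓; |TK| = 27.10 ✓; ∠(TK, KB) = 90.00° ✓; |KB| = 25.70 ✓; ∠KBC = 118.2° ✓; |BC| = 22.30 ✗.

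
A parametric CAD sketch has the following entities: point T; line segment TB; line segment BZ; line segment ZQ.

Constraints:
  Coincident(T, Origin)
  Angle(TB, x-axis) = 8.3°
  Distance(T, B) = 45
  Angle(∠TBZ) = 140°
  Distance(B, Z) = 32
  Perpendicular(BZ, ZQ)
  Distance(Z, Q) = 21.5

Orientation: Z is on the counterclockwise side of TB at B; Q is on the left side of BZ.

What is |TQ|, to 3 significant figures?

66.9

T is at the origin; TB runs at 8.3° with length 45.0, so B = 45.0·(cos 8.3°, sin 8.3°) = (44.5, 6.50). ∠TBZ = 140.0°, so BZ runs at 8.3° + (180° − 140.0°) = 48.3° from the x-axis; with |BZ| = 32.0, Z = B + 32.0·(cos 48.3°, sin 48.3°) = (65.8, 30.4). BZ is perpendicular to ZQ; with |ZQ| = 21.5 on the left of BZ, Q = Z + 21.5·(-0.747, 0.665) = (49.8, 44.7). Then |TQ| = |Q − T| = 66.9.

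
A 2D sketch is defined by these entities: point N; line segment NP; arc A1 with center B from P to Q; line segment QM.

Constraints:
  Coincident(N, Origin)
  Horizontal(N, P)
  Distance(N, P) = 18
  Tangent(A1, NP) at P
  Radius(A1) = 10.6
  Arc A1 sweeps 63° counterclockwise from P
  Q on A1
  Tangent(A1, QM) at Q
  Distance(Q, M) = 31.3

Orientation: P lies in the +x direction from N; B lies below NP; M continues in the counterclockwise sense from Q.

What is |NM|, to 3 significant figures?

34.1

On A1, P sits at bearing 90° from B; a 63° counterclockwise sweep puts Q at bearing 153°, so Q = B + 10.6·(cos 153°, sin 153°) = (8.56, -5.79). The tangent condition forces BQ to be normal to QM, so QM runs along (−sin 153°, cos 153°); with |QM| = 31.3, M = (-5.65, -33.7). Then |NM| = |M − N| = 34.1.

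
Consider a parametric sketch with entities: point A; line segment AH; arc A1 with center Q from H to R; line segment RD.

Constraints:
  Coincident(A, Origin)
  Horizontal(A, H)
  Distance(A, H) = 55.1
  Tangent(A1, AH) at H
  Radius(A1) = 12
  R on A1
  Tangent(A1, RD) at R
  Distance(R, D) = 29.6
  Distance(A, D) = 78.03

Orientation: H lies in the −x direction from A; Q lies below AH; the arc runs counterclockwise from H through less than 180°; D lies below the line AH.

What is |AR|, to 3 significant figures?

68.3

A is at the origin; A and H share the same y with |AH| = 55.1 and H on the −x side, so H = (-55.1, 0.00). The tangent condition forces QH to be normal to AH, so Q = H + (0, -12) = (-55.1, -12.0). Since QR ⟂ RD (tangency), |QD| = √(12.0² + 29.6²) = 31.9 regardless of where R sits on A1. So D lies on both circle(A, 78.03) and circle(Q, 31.9); the below-AH intersection is D = (-65.7, -42.1). R is the foot of the tangent from D: R = (-67.1, -12.6).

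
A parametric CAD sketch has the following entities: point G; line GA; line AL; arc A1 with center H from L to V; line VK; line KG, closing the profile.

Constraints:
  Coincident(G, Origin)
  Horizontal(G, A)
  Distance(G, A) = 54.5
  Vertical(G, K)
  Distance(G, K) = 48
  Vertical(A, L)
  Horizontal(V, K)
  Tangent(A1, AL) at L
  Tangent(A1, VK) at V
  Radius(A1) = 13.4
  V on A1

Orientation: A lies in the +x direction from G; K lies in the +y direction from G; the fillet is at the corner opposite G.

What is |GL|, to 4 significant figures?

64.56

The virtual corner opposite G is at (54.50, 48.00). The tangent condition forces HL to be normal to AL and tangency of A1 to VK means the radius HV is perpendicular to VK, with radius 13.4, so the center H sits 13.4 in from both sides at H = (41.10, 34.60). That places the tangent points at L = (54.50, 34.60) on AL and V = (41.10, 48.00) on VK. Then |GL| = |L − G| = 64.56.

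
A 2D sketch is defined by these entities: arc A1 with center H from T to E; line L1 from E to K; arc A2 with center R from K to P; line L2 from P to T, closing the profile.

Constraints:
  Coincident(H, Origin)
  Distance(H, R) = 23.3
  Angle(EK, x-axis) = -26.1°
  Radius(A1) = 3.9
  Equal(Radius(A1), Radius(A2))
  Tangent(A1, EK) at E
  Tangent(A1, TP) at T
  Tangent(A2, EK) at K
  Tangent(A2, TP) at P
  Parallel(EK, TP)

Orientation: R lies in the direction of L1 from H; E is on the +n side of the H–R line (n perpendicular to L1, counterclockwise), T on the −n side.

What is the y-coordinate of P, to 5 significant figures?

-13.753

The slot axis is L1's direction at -26.1°, so u = (cos -26.1°, sin -26.1°) = (0.89803, -0.43994) and n = (−sin -26.1°, cos -26.1°) = (0.43994, 0.89803). H is at the origin and R lies 23.3 along u from H, so R = 23.3·u = (20.924, -10.251). Tangency of A1 to both parallel lines with radius 3.9 puts E and T at H ± 3.9·n: E = (1.7158, 3.5023), T = (-1.7158, -3.5023). Equal radii place K and P the same way about R: K = R + 3.9·n = (22.640, -6.7483), P = R − 3.9·n = (19.208, -13.753). So P.y = -13.753.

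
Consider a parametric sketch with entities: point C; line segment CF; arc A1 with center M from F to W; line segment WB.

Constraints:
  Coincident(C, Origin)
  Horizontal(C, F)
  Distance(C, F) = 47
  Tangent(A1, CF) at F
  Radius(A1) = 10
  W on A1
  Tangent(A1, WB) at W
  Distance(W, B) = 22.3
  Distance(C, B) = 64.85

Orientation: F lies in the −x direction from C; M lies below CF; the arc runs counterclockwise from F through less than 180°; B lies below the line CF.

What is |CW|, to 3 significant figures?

57.9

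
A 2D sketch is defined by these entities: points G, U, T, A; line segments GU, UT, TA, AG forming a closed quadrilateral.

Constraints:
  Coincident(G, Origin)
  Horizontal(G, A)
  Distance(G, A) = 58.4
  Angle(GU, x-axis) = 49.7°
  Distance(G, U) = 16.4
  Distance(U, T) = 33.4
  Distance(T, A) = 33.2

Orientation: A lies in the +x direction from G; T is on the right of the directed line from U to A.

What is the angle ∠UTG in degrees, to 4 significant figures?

28.66°

Checks: |UT| = 33.40 ✓; |TA| = 33.20 ✓.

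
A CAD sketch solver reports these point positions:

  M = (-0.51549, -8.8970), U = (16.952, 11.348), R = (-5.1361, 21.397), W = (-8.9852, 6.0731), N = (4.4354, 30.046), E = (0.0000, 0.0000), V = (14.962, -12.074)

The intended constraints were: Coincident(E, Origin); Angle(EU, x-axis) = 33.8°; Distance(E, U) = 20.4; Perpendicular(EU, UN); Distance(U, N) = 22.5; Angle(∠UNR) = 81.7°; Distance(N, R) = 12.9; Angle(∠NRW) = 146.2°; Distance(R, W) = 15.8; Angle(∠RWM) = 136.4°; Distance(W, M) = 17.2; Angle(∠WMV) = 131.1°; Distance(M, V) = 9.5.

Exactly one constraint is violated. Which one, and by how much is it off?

Distance(M, V) = 9.5 — off by 6.30.

E = (0.00, 0.00) ✓; EU at 33.80° ✓; |EU| = 20.40 ✓; ∠(EU, UN) = 90.00° ✓; |UN| = 22.50 ✓; ∠UNR = 81.70° ✓; |NR| = 12.90 ✓; ∠NRW = 146.2° ✓; |RW| = 15.80 ✓; ∠RWM = 136.4° ✓; |WM| = 17.20 ✓; ∠WMV = 131.1° ✓; |MV| = 15.80 ✗.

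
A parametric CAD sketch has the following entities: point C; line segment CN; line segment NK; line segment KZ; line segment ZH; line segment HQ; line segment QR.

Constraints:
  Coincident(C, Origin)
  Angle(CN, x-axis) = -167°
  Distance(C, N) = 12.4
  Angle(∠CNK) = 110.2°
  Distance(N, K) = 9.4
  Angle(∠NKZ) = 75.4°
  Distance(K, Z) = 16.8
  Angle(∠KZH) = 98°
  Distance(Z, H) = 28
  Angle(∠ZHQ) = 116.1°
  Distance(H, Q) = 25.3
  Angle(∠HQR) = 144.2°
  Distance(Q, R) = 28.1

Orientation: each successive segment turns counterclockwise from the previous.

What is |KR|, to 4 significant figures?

49.91

∠ZHQ = 116.1° gives HQ at 153.3° from the x-axis; with |HQ| = 25.3, Q = (-18.91, 29.41). ∠HQR = 144.2° gives QR at -170.9° from the x-axis; with |QR| = 28.1, R = (-46.66, 24.97). Then |KR| = |R − K| = 49.91.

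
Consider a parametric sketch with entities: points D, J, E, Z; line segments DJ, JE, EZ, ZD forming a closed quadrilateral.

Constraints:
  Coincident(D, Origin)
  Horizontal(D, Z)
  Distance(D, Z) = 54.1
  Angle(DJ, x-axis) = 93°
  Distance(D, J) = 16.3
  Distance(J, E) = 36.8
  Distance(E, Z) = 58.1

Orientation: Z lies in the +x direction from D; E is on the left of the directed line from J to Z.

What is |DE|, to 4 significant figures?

50.78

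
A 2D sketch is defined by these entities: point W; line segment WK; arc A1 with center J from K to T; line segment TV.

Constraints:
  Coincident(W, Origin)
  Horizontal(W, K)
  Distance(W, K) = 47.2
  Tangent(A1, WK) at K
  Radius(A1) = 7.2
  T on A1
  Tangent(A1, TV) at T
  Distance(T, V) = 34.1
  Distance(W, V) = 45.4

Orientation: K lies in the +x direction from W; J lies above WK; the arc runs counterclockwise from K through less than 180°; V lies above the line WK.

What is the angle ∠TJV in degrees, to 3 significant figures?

78.1°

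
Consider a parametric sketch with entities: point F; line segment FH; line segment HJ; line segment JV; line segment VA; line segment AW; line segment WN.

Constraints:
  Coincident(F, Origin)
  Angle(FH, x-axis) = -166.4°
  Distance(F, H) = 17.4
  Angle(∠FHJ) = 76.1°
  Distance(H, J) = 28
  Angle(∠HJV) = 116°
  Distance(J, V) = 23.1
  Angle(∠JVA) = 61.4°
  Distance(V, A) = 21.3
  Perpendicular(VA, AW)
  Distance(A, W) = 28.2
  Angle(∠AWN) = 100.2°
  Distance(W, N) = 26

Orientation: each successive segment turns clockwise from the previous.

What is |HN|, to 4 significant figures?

45.46

The perpendicularity gives AW at right angles to VA, so AW runs at 177.1°; with |AW| = 28.2, W = (-25.19, 14.08). ∠AWN = 100.2° gives WN at 97.30° from the x-axis; with |WN| = 26.0, N = (-28.50, 39.87). Then |HN| = |N − H| = 45.46.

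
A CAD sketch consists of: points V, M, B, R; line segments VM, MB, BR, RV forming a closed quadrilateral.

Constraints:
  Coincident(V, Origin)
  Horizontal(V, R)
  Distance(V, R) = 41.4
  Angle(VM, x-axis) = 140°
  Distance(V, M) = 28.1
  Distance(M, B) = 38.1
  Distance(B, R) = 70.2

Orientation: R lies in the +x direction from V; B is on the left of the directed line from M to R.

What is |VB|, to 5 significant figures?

52.750

V is at the origin; V and R share the same y with |VR| = 41.4 and R in +x, so R = (41.4, 0). VM runs at 140.0° with |VM| = 28.1, so M = (-21.526, 18.062). B is determined by |MB| = 38.1 and |BR| = 70.2 together: it lies at the intersection of circle(M, 38.1) and circle(R, 70.2). With |MR| = 65.467, the foot of the radical line on MR is 6.1824 from M and the perpendicular offset is √(38.1² − 6.1824²) = 37.595. Taking the left-of-MR solution: B = (-5.2110, 52.492).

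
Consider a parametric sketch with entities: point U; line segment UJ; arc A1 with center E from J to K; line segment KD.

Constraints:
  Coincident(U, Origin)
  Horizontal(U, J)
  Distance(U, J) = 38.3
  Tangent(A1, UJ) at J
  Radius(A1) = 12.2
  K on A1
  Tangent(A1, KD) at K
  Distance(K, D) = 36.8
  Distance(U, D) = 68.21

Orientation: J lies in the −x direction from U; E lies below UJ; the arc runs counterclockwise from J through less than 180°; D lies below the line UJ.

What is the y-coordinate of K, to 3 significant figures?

-13.6

Checks: |UJ| = 38.30 ✓; |EK| = 12.20 ✓; ∠(EK, KD) = 90.00° ✓; |KD| = 36.80 ✓; |UD| = 68.21 ✓.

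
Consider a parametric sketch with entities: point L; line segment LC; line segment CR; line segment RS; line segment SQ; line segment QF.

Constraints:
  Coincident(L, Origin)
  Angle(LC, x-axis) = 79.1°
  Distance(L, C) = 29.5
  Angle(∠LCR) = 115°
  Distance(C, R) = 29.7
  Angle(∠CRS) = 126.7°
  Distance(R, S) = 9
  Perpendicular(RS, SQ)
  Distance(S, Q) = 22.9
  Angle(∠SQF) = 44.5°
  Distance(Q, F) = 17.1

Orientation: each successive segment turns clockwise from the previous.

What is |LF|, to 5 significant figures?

39.091

RS is perpendicular to SQ, so SQ runs at -129.20°; with |SQ| = 22.9, Q = (26.885, 12.769). ∠SQF = 44.5° gives QF at 95.300° from the x-axis; with |QF| = 17.1, F = (25.305, 29.796). Then |LF| = |F − L| = 39.091.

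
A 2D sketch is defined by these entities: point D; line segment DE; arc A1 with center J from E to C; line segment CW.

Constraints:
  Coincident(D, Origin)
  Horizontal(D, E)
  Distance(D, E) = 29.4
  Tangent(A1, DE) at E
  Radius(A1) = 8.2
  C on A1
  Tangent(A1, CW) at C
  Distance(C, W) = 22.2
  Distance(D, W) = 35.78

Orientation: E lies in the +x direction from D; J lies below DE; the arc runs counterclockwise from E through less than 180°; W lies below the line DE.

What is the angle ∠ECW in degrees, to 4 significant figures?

136.9°

D is at the origin; D and E share the same y with |DE| = 29.4 and E on the +x side, so E = (29.40, 0.000). Since A1 is tangent to DE there, JE ⟂ DE, so J = E + (0, -8.2) = (29.40, -8.200). Since JC ⟂ CW (tangency), |JW| = √(8.2² + 22.2²) = 23.67 regardless of where C sits on A1. So W lies on both circle(D, 35.78) and circle(J, 23.67); the below-DE intersection is W = (19.77, -29.82). C is the foot of the tangent from W: C = (21.22, -7.667).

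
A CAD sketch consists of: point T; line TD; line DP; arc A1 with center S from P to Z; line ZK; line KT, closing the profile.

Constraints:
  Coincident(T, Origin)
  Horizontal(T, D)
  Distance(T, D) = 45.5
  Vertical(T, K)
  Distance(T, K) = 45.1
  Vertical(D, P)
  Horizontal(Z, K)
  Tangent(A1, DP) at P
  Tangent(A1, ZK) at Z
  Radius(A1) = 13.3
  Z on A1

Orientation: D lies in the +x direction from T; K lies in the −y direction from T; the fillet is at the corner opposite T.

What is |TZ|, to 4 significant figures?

55.42

T is at the origin; TD is horizontal with |TD| = 45.5 and D on the +x side, so D = (45.50, 0.000). T and K share the same x with |TK| = 45.1 and K on the −y side, so K = (0.000, -45.10). The virtual corner opposite T is at (45.50, -45.10). Since A1 is tangent to DP there, SP ⟂ DP and the tangent condition forces SZ to be normal to ZK, with radius 13.3, so the center S sits 13.3 in from both sides at S = (32.20, -31.80). That places the tangent points at P = (45.50, -31.80) on DP and Z = (32.20, -45.10) on ZK. Then |TZ| = |Z − T| = 55.42.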